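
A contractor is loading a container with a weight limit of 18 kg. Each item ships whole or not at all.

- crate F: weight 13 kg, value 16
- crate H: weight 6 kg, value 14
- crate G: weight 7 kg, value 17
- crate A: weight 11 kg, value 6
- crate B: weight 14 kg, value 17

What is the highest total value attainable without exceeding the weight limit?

31

Allowing fractional choices, the relaxed optimum would be about 37.2, but items are indivisible.
crate H + crate G: weight 6 + 7 = 13 ≤ 18, value 14 + 17 = 31.
crate G + crate A: weight 7 + 11 = 18 ≤ 18, value 17 + 6 = 23.
crate H + crate A: weight 6 + 11 = 17 ≤ 18, value 14 + 6 = 20.
Best is crate H and crate G with total value 31.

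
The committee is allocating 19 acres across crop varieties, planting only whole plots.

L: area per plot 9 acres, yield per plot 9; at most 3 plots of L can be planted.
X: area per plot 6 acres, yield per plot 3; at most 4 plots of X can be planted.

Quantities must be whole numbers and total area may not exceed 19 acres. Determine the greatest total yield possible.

L has the best ratio (9/9); taking only L gives at most 2×9 = 18 (stopped by the area limit).
Optimal: 2×L: area 18 ≤ 19, yield 2·9 = 18.

18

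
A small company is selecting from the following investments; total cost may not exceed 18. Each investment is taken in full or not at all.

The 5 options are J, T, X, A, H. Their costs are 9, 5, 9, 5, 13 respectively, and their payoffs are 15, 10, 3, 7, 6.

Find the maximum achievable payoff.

Take J and T: cost 9 + 5 = 14 ≤ 18, payoff 15 + 10 = 25.
No other feasible combination does better.

25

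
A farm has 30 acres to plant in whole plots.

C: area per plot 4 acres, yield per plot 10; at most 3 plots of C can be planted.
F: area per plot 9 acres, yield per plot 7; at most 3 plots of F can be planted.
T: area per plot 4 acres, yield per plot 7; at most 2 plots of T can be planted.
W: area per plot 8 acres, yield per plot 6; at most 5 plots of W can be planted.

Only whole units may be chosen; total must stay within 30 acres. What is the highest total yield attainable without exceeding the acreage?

3×C, 1×F, and 2×T: area 29 ≤ 30, yield 3·10 + 1·7 + 2·7 = 51.
3×C, 2×T, and 1×W: area 28 ≤ 30, yield 3·10 + 2·7 + 1·6 = 50.
Best is 51.

51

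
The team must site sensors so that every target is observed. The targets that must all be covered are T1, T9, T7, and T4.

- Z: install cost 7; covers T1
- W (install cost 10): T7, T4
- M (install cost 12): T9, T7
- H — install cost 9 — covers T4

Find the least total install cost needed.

The greedy cost-per-new-target heuristic would pick W, Z, and M for 29, but a cheaper cover exists.
Choose Z, M, and H: together they cover T1, T9, T7, T4 — every target.
Total install cost: 7 + 12 + 9 = 28.
No cover costs less than 28.

28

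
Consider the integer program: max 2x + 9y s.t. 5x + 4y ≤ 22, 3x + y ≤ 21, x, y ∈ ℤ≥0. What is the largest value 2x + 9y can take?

45

Relaxing integrality, the LP optimum is 49.50 at (x,y) = (0, 5.5), which is not an integer point.
(x,y)=(0,5): 5·0+4·5=20≤22, 3·0+1·5=5≤21, objective 45.
(x,y)=(1,4): 5·1+4·4=21≤22, 3·1+1·4=7≤21, objective 38.
(x,y)=(0,4): 5·0+4·4=16≤22, 3·0+1·4=4≤21, objective 36.
No feasible integer point exceeds 45.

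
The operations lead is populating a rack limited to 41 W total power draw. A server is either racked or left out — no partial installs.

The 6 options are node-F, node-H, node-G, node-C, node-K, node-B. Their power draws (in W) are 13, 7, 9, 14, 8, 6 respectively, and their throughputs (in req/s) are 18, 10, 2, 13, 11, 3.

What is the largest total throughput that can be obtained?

node-F + node-H + node-C + node-B: power draw 13 + 7 + 14 + 6 = 40 ≤ 41, throughput 18 + 10 + 13 + 3 = 44.
node-F + node-H + node-K + node-B: power draw 13 + 7 + 8 + 6 = 34 ≤ 41, throughput 18 + 10 + 11 + 3 = 42.
node-F + node-C + node-K + node-B: power draw 13 + 14 + 8 + 6 = 41 ≤ 41, throughput 18 + 13 + 11 + 3 = 45.
Best is node-F, node-C, node-K, and node-B with total throughput 45.

45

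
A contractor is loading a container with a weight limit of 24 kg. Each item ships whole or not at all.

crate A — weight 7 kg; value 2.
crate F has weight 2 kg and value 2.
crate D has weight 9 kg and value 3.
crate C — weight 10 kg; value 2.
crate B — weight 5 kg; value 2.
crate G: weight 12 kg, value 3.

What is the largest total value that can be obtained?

Allowing fractional choices, the relaxed optimum would be about 9.2, but items are indivisible.
crate A + crate F + crate D + crate B: weight 7 + 2 + 9 + 5 = 23 ≤ 24, value 2 + 2 + 3 + 2 = 9.
crate F + crate D + crate G: weight 2 + 9 + 12 = 23 ≤ 24, value 2 + 3 + 3 = 8.
Best is crate A, crate F, crate D, and crate B with total value 9.

9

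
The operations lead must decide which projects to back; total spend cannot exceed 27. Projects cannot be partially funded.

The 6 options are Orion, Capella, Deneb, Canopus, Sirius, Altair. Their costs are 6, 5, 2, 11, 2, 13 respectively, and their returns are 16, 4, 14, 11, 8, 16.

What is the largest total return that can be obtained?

54

This is a 0-1 knapsack instance.
Allowing fractional choices, the relaxed optimum would be about 58.0, but projects are indivisible.
Orion + Deneb + Sirius + Altair: cost 6 + 2 + 2 + 13 = 23 ≤ 27, return 16 + 14 + 8 + 16 = 54.
Orion + Capella + Deneb + Canopus + Sirius: cost 6 + 5 + 2 + 11 + 2 = 26 ≤ 27, return 16 + 4 + 14 + 11 + 8 = 53.
Orion + Capella + Deneb + Altair: cost 6 + 5 + 2 + 13 = 26 ≤ 27, return 16 + 4 + 14 + 16 = 50.
Best is Orion, Deneb, Sirius, and Altair with total return 54.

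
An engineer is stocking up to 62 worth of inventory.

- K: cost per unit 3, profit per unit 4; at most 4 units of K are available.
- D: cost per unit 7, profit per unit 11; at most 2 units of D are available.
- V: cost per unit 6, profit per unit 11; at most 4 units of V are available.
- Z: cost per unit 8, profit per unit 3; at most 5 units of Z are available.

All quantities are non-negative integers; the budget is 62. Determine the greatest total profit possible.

Take 4×K, 2×D, 4×V, and 1×Z: cost 58 ≤ 62, profit 4·4 + 2·11 + 4·11 + 1·3 = 85.
V has the best ratio (11/6) and is taken to its limit of 4; remaining capacity is filled optimally with the others.

85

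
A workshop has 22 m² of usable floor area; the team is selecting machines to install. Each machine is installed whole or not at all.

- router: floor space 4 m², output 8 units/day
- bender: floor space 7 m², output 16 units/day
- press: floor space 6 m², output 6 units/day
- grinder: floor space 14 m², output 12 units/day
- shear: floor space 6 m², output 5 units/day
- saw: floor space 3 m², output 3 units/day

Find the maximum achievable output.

router + bender + press: floor space 4 + 7 + 6 = 17 ≤ 22, output 8 + 16 + 6 = 30.
router + bender + press + saw: floor space 4 + 7 + 6 + 3 = 20 ≤ 22, output 8 + 16 + 6 + 3 = 33.
router + bender + shear + saw: floor space 4 + 7 + 6 + 3 = 20 ≤ 22, output 8 + 16 + 5 + 3 = 32.
Best is router, bender, press, and saw with total output 33.

33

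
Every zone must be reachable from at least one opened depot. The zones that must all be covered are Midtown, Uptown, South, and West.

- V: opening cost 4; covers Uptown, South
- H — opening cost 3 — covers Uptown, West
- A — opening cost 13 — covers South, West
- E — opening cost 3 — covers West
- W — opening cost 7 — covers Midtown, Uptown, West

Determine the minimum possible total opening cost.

This is an integer covering problem.
The greedy cost-per-new-zone heuristic would pick H, V, and W for 14, but a cheaper cover exists.
Choose V and W: together they cover Midtown, Uptown, South, West — every zone.
Total opening cost: 4 + 7 = 11.
No cover costs less than 11.

11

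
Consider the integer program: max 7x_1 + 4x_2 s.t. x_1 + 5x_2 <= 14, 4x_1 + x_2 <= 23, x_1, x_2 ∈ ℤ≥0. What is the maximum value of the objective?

(x_1,x_2)=(5,1) is feasible, giving 39.
(x_1,x_2)=(4,2) is feasible, giving 36.
(x_1,x_2)=(5,0) is feasible, giving 35.
No feasible integer point exceeds 39.

39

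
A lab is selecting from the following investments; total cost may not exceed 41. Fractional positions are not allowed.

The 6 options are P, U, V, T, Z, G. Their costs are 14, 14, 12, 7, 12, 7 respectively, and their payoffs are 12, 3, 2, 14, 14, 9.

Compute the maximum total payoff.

U + T + Z + G: cost 14 + 7 + 12 + 7 = 40 ≤ 41, payoff 3 + 14 + 14 + 9 = 40.
P + T + Z + G: cost 14 + 7 + 12 + 7 = 40 ≤ 41, payoff 12 + 14 + 14 + 9 = 49.
P + T + Z: cost 14 + 7 + 12 = 33 ≤ 41, payoff 12 + 14 + 14 = 40.
Best is P, T, Z, and G with total payoff 49.

49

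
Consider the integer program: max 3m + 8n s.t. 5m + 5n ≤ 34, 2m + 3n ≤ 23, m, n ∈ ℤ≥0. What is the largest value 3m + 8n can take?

48

(m,n)=(0,6): 5·0+5·6=30≤34, 2·0+3·6=18≤23, objective 48.
(m,n)=(1,5): 5·1+5·5=30≤34, 2·1+3·5=17≤23, objective 43.
(m,n)=(0,5): 5·0+5·5=25≤34, 2·0+3·5=15≤23, objective 40.
The best lattice point is (0,6), giving 48.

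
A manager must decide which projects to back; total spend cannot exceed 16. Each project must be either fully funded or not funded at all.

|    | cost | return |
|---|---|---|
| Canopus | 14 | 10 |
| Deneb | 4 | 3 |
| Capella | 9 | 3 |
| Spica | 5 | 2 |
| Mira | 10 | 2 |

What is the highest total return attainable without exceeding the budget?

10

Canopus: cost 14 ≤ 16, return 10.
Deneb + Capella: cost 4 + 9 = 13 ≤ 16, return 3 + 3 = 6.
Best is Canopus with total return 10.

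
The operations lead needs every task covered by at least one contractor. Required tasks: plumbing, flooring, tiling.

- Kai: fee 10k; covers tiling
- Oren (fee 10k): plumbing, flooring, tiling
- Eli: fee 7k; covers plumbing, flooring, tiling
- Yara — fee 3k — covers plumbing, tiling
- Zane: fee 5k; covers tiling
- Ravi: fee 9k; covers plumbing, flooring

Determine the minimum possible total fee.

7

The greedy cost-per-new-task heuristic would pick Yara and Eli for 10, but a cheaper cover exists.
Eli alone covers plumbing, flooring, tiling — every task.
Total fee: 7.
No cover costs less than 7.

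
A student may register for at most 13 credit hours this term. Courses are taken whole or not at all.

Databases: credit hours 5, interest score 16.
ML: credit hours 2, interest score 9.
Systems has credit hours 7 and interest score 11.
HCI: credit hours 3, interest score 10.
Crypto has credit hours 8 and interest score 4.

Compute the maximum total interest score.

Allowing fractional choices, the relaxed optimum would be about 39.7, but courses are indivisible.
ML + Systems + HCI: credit hours 2 + 7 + 3 = 12 ≤ 13, interest score 9 + 11 + 10 = 30.
Databases + Systems: credit hours 5 + 7 = 12 ≤ 13, interest score 16 + 11 = 27.
Databases + ML + HCI: credit hours 5 + 2 + 3 = 10 ≤ 13, interest score 16 + 9 + 10 = 35.
Best is Databases, ML, and HCI with total interest score 35.

35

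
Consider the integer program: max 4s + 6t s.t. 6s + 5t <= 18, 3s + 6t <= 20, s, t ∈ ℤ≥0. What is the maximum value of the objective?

(s,t)=(0,3): 6·0+5·3=15≤18, 3·0+6·3=18≤20, objective 18.
(s,t)=(1,2): 6·1+5·2=16≤18, 3·1+6·2=15≤20, objective 16.
(s,t)=(0,2): 6·0+5·2=10≤18, 3·0+6·2=12≤20, objective 12.
Maximum is 18 at (s,t)=(0,3).

18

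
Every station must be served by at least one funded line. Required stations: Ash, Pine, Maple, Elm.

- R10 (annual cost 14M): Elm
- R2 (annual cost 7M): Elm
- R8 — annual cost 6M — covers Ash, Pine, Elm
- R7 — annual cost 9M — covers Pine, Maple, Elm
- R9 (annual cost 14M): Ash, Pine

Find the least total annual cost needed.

Choose R8 and R7: together they cover Ash, Pine, Maple, Elm — every station.
Total annual cost: 6 + 9 = 15.
No cover costs less than 15.

15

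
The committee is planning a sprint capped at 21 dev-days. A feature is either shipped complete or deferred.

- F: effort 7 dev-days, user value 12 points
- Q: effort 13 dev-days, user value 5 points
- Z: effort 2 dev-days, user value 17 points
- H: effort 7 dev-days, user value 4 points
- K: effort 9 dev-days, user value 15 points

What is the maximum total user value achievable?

44

F + Z + K: effort 7 + 2 + 9 = 18 ≤ 21, user value 12 + 17 + 15 = 44.
F + Z + H: effort 7 + 2 + 7 = 16 ≤ 21, user value 12 + 17 + 4 = 33.
Z + H + K: effort 2 + 7 + 9 = 18 ≤ 21, user value 17 + 4 + 15 = 36.
Best is F, Z, and K with total user value 44.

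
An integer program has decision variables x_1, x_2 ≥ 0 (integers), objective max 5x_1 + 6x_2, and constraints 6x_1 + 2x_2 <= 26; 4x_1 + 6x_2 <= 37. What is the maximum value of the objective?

39

The continuous relaxation peaks at (2.93, 4.21) with value 39.93; rounding to a feasible lattice point costs some objective.
(x_1,x_2)=(3,4): 6·3+2·4=26≤26, 4·3+6·4=36≤37, objective 39.
(x_1,x_2)=(1,5): 6·1+2·5=16≤26, 4·1+6·5=34≤37, objective 35.
(x_1,x_2)=(2,4): 6·2+2·4=20≤26, 4·2+6·4=32≤37, objective 34.
Maximum is 39 at (x_1,x_2)=(3,4).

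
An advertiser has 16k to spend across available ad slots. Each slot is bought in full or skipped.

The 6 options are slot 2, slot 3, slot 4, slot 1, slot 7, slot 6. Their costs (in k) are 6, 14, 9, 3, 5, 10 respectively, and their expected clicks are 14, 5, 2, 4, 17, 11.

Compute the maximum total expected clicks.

35

Allowing fractional choices, the relaxed optimum would be about 37.2, but ad slots are indivisible.
slot 2 + slot 1 + slot 7: cost 6 + 3 + 5 = 14 ≤ 16, expected clicks 14 + 4 + 17 = 35.
slot 2 + slot 7: cost 6 + 5 = 11 ≤ 16, expected clicks 14 + 17 = 31.
slot 7 + slot 6: cost 5 + 10 = 15 ≤ 16, expected clicks 17 + 11 = 28.
Best is slot 2, slot 1, and slot 7 with total expected clicks 35.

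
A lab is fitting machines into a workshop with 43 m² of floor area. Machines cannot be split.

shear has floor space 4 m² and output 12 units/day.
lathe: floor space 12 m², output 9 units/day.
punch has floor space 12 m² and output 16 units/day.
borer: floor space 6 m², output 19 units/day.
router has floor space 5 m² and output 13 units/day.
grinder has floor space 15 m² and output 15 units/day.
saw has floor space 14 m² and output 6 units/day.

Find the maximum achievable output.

75

Allowing fractional choices, the relaxed optimum would be about 75.8, but machines are indivisible.
shear + punch + borer + router + grinder: floor space 4 + 12 + 6 + 5 + 15 = 42 ≤ 43, output 12 + 16 + 19 + 13 + 15 = 75.
shear + lathe + borer + router + grinder: floor space 4 + 12 + 6 + 5 + 15 = 42 ≤ 43, output 12 + 9 + 19 + 13 + 15 = 68.
shear + lathe + punch + borer + router: floor space 4 + 12 + 12 + 6 + 5 = 39 ≤ 43, output 12 + 9 + 16 + 19 + 13 = 69.
Best is shear, punch, borer, router, and grinder with total output 75.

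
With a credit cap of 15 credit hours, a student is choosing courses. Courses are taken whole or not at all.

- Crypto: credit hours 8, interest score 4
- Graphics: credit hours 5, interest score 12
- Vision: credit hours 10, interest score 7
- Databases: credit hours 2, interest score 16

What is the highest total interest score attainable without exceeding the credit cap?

32

Treat it as a binary knapsack problem.
Crypto + Graphics + Databases: credit hours 8 + 5 + 2 = 15 ≤ 15, interest score 4 + 12 + 16 = 32.
Vision + Databases: credit hours 10 + 2 = 12 ≤ 15, interest score 7 + 16 = 23.
Graphics + Databases: credit hours 5 + 2 = 7 ≤ 15, interest score 12 + 16 = 28.
Best is Crypto, Graphics, and Databases with total interest score 32.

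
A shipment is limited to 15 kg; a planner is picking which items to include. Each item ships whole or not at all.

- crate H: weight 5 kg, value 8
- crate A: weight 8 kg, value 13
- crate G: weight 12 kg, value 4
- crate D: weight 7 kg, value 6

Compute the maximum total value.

Take crate H and crate A: weight 5 + 8 = 13 ≤ 15, value 8 + 13 = 21.
No other feasible combination does better.

21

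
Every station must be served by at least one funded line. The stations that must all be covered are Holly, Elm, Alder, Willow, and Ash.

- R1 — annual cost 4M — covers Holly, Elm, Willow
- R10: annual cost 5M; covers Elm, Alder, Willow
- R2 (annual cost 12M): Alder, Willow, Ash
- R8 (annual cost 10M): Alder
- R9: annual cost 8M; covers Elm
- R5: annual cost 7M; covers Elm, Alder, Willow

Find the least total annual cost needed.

The greedy cost-per-new-station heuristic would pick R1, R10, and R2 for 21, but a cheaper cover exists.
Choose R1 and R2: together they cover Holly, Elm, Alder, Willow, Ash — every station.
Total annual cost: 4 + 12 = 16.
No cover costs less than 16.

16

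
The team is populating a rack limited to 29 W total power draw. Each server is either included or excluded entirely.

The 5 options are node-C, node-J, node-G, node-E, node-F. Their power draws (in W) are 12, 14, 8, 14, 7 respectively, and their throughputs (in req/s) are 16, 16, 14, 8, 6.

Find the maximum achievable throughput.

node-J + node-G + node-F: power draw 14 + 8 + 7 = 29 ≤ 29, throughput 16 + 14 + 6 = 36.
node-C + node-G + node-F: power draw 12 + 8 + 7 = 27 ≤ 29, throughput 16 + 14 + 6 = 36.
node-C + node-J: power draw 12 + 14 = 26 ≤ 29, throughput 16 + 16 = 32.
The maximum throughput is 36; one optimal choice is node-C, node-G, and node-F.

36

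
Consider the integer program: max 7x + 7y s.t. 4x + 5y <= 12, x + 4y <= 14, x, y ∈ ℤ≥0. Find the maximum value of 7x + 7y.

21

(x,y)=(3,0): 4·3+5·0=12≤12, 1·3+4·0=3≤14, objective 21.
(x,y)=(2,0): 4·2+5·0=8≤12, 1·2+4·0=2≤14, objective 14.
Maximum is 21 at (x,y)=(3,0).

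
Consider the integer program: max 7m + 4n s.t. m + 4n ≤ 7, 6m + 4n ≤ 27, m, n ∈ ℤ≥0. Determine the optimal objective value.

28

Relaxing integrality, the LP optimum is 31.50 at (m,n) = (4.5, 0), which is not an integer point.
(m,n)=(4,0): 1·4+4·0=4≤7, 6·4+4·0=24≤27, objective 28.
(m,n)=(3,1): 1·3+4·1=7≤7, 6·3+4·1=22≤27, objective 25.
(m,n)=(3,0): 1·3+4·0=3≤7, 6·3+4·0=18≤27, objective 21.
No feasible integer point exceeds 28.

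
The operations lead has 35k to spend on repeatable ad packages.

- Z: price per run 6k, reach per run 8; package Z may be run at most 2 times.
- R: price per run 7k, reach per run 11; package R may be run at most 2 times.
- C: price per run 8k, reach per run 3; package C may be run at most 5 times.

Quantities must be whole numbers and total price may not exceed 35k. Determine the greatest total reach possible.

R has the best ratio (11/7); taking only R gives at most 2×11 = 22 (stopped by the supply cap of 2).
Mixing does better — 2×Z, 2×R, and 1×C: price 34 ≤ 35, reach 2·8 + 2·11 + 1·3 = 41.

41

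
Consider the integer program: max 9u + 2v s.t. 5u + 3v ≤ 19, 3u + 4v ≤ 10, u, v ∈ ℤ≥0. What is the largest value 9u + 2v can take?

(u,v)=(3,0): 5·3+3·0=15≤19, 3·3+4·0=9≤10, objective 27.
(u,v)=(2,1): 5·2+3·1=13≤19, 3·2+4·1=10≤10, objective 20.
(u,v)=(2,0): 5·2+3·0=10≤19, 3·2+4·0=6≤10, objective 18.
The best lattice point is (3,0), giving 27.

27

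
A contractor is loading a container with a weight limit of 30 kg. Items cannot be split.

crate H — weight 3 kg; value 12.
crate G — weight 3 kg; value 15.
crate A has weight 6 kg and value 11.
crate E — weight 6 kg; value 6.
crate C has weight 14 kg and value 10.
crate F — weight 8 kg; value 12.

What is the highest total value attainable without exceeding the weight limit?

56

Allowing fractional choices, the relaxed optimum would be about 58.9, but items are indivisible.
crate H + crate G + crate C + crate F: weight 3 + 3 + 14 + 8 = 28 ≤ 30, value 12 + 15 + 10 + 12 = 49.
crate H + crate G + crate A + crate F: weight 3 + 3 + 6 + 8 = 20 ≤ 30, value 12 + 15 + 11 + 12 = 50.
crate H + crate G + crate A + crate E + crate F: weight 3 + 3 + 6 + 6 + 8 = 26 ≤ 30, value 12 + 15 + 11 + 6 + 12 = 56.
Best is crate H, crate G, crate A, crate E, and crate F with total value 56.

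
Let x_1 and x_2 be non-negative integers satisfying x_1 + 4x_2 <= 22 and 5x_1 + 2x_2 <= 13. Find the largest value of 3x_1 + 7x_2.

35

Relaxing integrality, the LP optimum is 39.06 at (x_1,x_2) = (0.444, 5.39), which is not an integer point.
(x_1,x_2)=(0,5) is feasible, giving 35.
(x_1,x_2)=(1,4) is feasible, giving 31.
Maximum is 35 at (x_1,x_2)=(0,5).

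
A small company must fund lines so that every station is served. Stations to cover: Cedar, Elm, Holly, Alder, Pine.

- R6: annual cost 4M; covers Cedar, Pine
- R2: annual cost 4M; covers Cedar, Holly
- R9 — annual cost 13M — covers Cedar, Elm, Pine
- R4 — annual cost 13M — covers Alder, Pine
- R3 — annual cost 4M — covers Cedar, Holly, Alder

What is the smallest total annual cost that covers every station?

The greedy cost-per-new-station heuristic would pick R3, R6, and R9 for 21, but a cheaper cover exists.
Choose R9 and R3: together they cover Cedar, Elm, Holly, Alder, Pine — every station.
Total annual cost: 13 + 4 = 17.
No cover costs less than 17.

17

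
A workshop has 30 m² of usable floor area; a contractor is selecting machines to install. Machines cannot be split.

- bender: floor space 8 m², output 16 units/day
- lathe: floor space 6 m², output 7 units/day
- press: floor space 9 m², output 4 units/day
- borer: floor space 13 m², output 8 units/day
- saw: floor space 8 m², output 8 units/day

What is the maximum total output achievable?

Take bender, borer, and saw: floor space 8 + 13 + 8 = 29 ≤ 30, output 16 + 8 + 8 = 32.
No other feasible combination does better.

32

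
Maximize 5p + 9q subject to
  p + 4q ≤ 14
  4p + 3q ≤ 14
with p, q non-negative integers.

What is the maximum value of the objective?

Relaxing integrality, the LP optimum is 34.46 at (p,q) = (1.08, 3.23), which is not an integer point.
(p,q)=(1,3): 1·1+4·3=13≤14, 4·1+3·3=13≤14, objective 32.
(p,q)=(2,2): 1·2+4·2=10≤14, 4·2+3·2=14≤14, objective 28.
(p,q)=(0,3): 1·0+4·3=12≤14, 4·0+3·3=9≤14, objective 27.
(p,q)=(1,2): 1·1+4·2=9≤14, 4·1+3·2=10≤14, objective 23.
No feasible integer point exceeds 32.

32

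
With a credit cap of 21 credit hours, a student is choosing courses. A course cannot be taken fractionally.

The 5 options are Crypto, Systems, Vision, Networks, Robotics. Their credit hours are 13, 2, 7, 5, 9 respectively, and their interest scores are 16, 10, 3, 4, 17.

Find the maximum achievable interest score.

31

This is a 0-1 knapsack instance.
Allowing fractional choices, the relaxed optimum would be about 39.3, but courses are indivisible.
Crypto + Systems + Networks: credit hours 13 + 2 + 5 = 20 ≤ 21, interest score 16 + 10 + 4 = 30.
Systems + Networks + Robotics: credit hours 2 + 5 + 9 = 16 ≤ 21, interest score 10 + 4 + 17 = 31.
Systems + Vision + Robotics: credit hours 2 + 7 + 9 = 18 ≤ 21, interest score 10 + 3 + 17 = 30.
Best is Systems, Networks, and Robotics with total interest score 31.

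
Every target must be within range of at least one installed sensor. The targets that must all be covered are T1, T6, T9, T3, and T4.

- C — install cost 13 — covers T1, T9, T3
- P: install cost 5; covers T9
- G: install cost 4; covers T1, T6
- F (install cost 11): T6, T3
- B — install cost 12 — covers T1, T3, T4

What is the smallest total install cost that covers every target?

21

This is a weighted set-cover instance.
Choose P, G, and B: together they cover T1, T6, T9, T3, T4 — every target.
Total install cost: 5 + 4 + 12 = 21.
No cover costs less than 21.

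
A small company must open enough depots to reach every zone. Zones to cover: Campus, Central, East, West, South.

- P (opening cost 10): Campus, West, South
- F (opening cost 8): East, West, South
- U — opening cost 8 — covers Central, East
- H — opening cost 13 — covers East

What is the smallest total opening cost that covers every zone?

This is a weighted set-cover instance.
The greedy cost-per-new-zone heuristic would pick F, U, and P for 26, but a cheaper cover exists.
Choose P and U: together they cover Campus, Central, East, West, South — every zone.
Total opening cost: 10 + 8 = 18.
No cover costs less than 18.

18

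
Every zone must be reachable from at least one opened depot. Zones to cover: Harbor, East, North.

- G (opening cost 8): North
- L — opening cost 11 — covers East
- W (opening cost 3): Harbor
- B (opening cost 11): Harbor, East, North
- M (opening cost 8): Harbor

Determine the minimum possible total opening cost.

This is a weighted set-cover instance.
The greedy cost-per-new-zone heuristic would pick W and B for 14, but a cheaper cover exists.
B alone covers Harbor, East, North — every zone.
Total opening cost: 11.
No cover costs less than 11.

11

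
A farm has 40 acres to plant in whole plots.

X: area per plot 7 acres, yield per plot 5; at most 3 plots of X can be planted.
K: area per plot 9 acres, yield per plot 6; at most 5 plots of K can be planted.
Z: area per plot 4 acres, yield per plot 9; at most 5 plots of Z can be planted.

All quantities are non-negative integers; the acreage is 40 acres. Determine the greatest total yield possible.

2×K and 5×Z: area 38 ≤ 40, yield 2·6 + 5·9 = 57.
1×X, 1×K, and 5×Z: area 36 ≤ 40, yield 1·5 + 1·6 + 5·9 = 56.
Best is 57.

57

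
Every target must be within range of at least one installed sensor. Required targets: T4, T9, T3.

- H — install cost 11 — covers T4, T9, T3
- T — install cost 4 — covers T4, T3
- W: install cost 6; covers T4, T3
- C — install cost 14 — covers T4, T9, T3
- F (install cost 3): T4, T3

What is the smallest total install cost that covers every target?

11

The greedy cost-per-new-target heuristic would pick F and H for 14, but a cheaper cover exists.
H alone covers T4, T9, T3 — every target.
Total install cost: 11.
No cover costs less than 11.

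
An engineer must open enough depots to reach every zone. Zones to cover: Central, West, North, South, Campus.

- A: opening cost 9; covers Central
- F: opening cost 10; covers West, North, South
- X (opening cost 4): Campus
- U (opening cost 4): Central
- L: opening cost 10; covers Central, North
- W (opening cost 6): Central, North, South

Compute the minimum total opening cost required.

The greedy cost-per-new-zone heuristic would pick W, X, and F for 20, but a cheaper cover exists.
Choose F, X, and U: together they cover Central, West, North, South, Campus — every zone.
Total opening cost: 10 + 4 + 4 = 18.
No cover costs less than 18.

18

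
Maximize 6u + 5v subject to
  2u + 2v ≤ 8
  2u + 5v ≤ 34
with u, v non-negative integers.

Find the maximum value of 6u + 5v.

24

(u,v)=(4,0) is feasible, giving 24.
(u,v)=(3,1) is feasible, giving 23.
(u,v)=(3,0) is feasible, giving 18.
No feasible integer point exceeds 24.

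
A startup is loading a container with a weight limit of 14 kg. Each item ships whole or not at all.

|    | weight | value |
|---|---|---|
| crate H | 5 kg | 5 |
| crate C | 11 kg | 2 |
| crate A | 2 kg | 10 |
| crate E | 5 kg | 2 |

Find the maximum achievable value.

17

This is a 0-1 knapsack instance.
crate A + crate E: weight 2 + 5 = 7 ≤ 14, value 10 + 2 = 12.
crate H + crate A + crate E: weight 5 + 2 + 5 = 12 ≤ 14, value 5 + 10 + 2 = 17.
crate H + crate A: weight 5 + 2 = 7 ≤ 14, value 5 + 10 = 15.
Best is crate H, crate A, and crate E with total value 17.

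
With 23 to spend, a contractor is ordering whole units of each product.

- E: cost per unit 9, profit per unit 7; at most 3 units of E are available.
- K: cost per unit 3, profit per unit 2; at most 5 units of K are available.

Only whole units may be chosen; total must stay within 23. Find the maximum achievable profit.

16

This is a bounded integer knapsack.
E has the best ratio (7/9); taking only E gives at most 2×7 = 14 (stopped by the cost limit).
Mixing does better — 2×E and 1×K: cost 21 ≤ 23, profit 2·7 + 1·2 = 16.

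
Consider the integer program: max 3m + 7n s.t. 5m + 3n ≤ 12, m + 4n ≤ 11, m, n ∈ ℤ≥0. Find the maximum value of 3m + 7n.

17

(m,n)=(1,2): 5·1+3·2=11≤12, 1·1+4·2=9≤11, objective 17.
(m,n)=(0,2): 5·0+3·2=6≤12, 1·0+4·2=8≤11, objective 14.
(m,n)=(1,1): 5·1+3·1=8≤12, 1·1+4·1=5≤11, objective 10.
(m,n)=(0,1): 5·0+3·1=3≤12, 1·0+4·1=4≤11, objective 7.
Maximum is 17 at (m,n)=(1,2).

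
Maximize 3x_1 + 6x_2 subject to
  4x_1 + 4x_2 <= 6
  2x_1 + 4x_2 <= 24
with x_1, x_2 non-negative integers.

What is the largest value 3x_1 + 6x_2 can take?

The continuous relaxation peaks at (0, 1.5) with value 9.00; rounding to a feasible lattice point costs some objective.
(x_1,x_2)=(0,1): 4·0+4·1=4≤6, 2·0+4·1=4≤24, objective 6.
(x_1,x_2)=(1,0): 4·1+4·0=4≤6, 2·1+4·0=2≤24, objective 3.
(x_1,x_2)=(0,0): 4·0+4·0=0≤6, 2·0+4·0=0≤24, objective 0.
The best lattice point is (0,1), giving 6.

6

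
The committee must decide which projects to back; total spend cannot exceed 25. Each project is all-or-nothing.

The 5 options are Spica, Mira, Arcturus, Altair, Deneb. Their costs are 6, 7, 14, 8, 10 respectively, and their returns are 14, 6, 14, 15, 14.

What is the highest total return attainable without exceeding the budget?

Treat it as a binary knapsack problem.
Spica + Mira + Altair: cost 6 + 7 + 8 = 21 ≤ 25, return 14 + 6 + 15 = 35.
Spica + Altair + Deneb: cost 6 + 8 + 10 = 24 ≤ 25, return 14 + 15 + 14 = 43.
Best is Spica, Altair, and Deneb with total return 43.

43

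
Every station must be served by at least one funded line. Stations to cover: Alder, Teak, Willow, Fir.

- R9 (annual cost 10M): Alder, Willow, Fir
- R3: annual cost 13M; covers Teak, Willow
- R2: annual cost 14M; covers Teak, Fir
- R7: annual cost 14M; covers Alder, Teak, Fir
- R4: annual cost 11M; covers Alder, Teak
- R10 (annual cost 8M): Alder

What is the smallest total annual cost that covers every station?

Choose R9 and R4: together they cover Alder, Teak, Willow, Fir — every station.
Total annual cost: 10 + 11 = 21.

21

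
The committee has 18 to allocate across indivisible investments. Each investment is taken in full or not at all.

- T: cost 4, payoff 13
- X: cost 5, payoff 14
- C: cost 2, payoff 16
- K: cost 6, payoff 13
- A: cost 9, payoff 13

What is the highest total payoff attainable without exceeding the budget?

56

Treat it as a binary knapsack problem.
T + X + C + K: cost 4 + 5 + 2 + 6 = 17 ≤ 18, payoff 13 + 14 + 16 + 13 = 56.
T + X + C: cost 4 + 5 + 2 = 11 ≤ 18, payoff 13 + 14 + 16 = 43.
X + C + K: cost 5 + 2 + 6 = 13 ≤ 18, payoff 14 + 16 + 13 = 43.
Best is T, X, C, and K with total payoff 56.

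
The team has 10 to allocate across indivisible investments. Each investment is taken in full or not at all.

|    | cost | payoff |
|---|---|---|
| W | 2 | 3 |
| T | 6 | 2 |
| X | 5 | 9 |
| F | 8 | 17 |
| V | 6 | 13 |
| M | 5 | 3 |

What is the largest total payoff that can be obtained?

Treat it as a binary knapsack problem.
Allowing fractional choices, the relaxed optimum would be about 21.5, but investments are indivisible.
W + V: cost 2 + 6 = 8 ≤ 10, payoff 3 + 13 = 16.
W + F: cost 2 + 8 = 10 ≤ 10, payoff 3 + 17 = 20.
F: cost 8 ≤ 10, payoff 17.
Best is W and F with total payoff 20.

20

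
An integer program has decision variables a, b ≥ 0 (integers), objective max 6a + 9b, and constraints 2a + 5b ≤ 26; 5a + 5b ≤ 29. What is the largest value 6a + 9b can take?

(a,b)=(0,5) is feasible, giving 45.
(a,b)=(1,4) is feasible, giving 42.
(a,b)=(2,3) is feasible, giving 39.
The best lattice point is (0,5), giving 45.

45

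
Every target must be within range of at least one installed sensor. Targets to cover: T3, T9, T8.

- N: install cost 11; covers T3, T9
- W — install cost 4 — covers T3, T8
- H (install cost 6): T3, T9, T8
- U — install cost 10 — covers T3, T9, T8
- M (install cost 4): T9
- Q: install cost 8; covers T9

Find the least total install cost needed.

This is an integer covering problem.
H alone covers T3, T9, T8 — every target.
Total install cost: 6.

6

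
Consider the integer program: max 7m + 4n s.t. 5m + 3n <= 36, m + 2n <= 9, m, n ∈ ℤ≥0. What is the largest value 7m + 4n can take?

49

The continuous relaxation peaks at (7.2, 0) with value 50.40; rounding to a feasible lattice point costs some objective.
(m,n)=(7,0): 5·7+3·0=35≤36, 1·7+2·0=7≤9, objective 49.
(m,n)=(6,1): 5·6+3·1=33≤36, 1·6+2·1=8≤9, objective 46.
(m,n)=(6,0): 5·6+3·0=30≤36, 1·6+2·0=6≤9, objective 42.
No feasible integer point exceeds 49.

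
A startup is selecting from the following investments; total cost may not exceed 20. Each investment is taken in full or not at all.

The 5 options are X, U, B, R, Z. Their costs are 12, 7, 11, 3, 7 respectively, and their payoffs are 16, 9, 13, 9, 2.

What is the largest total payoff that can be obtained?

Treat it as a binary knapsack problem.
X + R: cost 12 + 3 = 15 ≤ 20, payoff 16 + 9 = 25.
B + R: cost 11 + 3 = 14 ≤ 20, payoff 13 + 9 = 22.
X + U: cost 12 + 7 = 19 ≤ 20, payoff 16 + 9 = 25.
The maximum payoff is 25; one optimal choice is X and R.

25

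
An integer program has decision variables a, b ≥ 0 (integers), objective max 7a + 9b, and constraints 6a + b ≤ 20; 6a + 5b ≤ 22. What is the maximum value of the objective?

Relaxing integrality, the LP optimum is 39.60 at (a,b) = (0, 4.4), which is not an integer point.
(a,b)=(0,4): 6·0+1·4=4≤20, 6·0+5·4=20≤22, objective 36.
(a,b)=(1,3): 6·1+1·3=9≤20, 6·1+5·3=21≤22, objective 34.
(a,b)=(0,3): 6·0+1·3=3≤20, 6·0+5·3=15≤22, objective 27.
The best lattice point is (0,4), giving 36.

36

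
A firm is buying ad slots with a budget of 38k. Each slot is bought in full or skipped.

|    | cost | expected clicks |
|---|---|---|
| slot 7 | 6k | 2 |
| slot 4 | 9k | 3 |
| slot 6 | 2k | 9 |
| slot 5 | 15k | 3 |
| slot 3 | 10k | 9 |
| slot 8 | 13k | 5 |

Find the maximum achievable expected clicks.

slot 7 + slot 6 + slot 3 + slot 8: cost 6 + 2 + 10 + 13 = 31 ≤ 38, expected clicks 2 + 9 + 9 + 5 = 25.
slot 4 + slot 6 + slot 3 + slot 8: cost 9 + 2 + 10 + 13 = 34 ≤ 38, expected clicks 3 + 9 + 9 + 5 = 26.
Best is slot 4, slot 6, slot 3, and slot 8 with total expected clicks 26.

26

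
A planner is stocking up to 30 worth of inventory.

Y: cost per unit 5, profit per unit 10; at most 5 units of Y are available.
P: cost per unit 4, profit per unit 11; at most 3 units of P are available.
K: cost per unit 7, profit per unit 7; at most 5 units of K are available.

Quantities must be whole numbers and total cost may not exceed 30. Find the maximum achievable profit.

P has the best ratio (11/4); taking only P gives at most 3×11 = 33 (stopped by the supply cap of 3).
Mixing does better — 3×Y and 3×P: cost 27 ≤ 30, profit 3·10 + 3·11 = 63.

63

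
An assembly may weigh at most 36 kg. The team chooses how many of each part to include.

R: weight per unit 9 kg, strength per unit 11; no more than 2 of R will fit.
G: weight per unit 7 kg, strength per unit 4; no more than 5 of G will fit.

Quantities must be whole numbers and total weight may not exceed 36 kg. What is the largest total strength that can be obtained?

30

2×R and 1×G: weight 25 ≤ 36, strength 2·11 + 1·4 = 26.
2×R and 2×G: weight 32 ≤ 36, strength 2·11 + 2·4 = 30.
Best is 30.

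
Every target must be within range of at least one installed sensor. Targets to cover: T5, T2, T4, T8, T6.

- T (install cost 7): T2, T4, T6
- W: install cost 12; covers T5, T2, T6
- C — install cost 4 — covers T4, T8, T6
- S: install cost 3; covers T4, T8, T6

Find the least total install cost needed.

Choose W and S: together they cover T5, T2, T4, T8, T6 — every target.
Total install cost: 12 + 3 = 15.
No cover costs less than 15.

15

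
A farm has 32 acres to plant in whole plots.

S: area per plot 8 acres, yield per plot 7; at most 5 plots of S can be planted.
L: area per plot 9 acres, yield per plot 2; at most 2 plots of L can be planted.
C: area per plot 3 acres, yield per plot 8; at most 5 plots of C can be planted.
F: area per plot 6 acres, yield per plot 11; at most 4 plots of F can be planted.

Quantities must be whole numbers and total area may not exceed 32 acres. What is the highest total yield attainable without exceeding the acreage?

This is a bounded integer knapsack.
C has the best ratio (8/3); taking only C gives at most 5×8 = 40 (stopped by the supply cap of 5).
Mixing does better — 4×C and 3×F: area 30 ≤ 32, yield 4·8 + 3·11 = 65.

65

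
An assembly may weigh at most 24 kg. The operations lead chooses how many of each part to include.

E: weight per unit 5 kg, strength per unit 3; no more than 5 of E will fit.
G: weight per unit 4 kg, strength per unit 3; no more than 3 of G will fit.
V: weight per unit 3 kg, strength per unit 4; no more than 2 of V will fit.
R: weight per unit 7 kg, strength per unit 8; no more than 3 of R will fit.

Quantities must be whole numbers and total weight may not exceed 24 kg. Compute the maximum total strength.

This is a bounded integer knapsack.
Take 1×V and 3×R: weight 24 ≤ 24, strength 1·4 + 3·8 = 28.
No other integer combination yields more.

28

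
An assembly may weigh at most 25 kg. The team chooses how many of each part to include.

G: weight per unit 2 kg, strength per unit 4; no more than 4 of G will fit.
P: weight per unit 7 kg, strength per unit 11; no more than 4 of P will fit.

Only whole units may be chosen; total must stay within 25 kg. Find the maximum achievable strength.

41

This is a bounded integer knapsack.
G has the best ratio (4/2); taking only G gives at most 4×4 = 16 (stopped by the supply cap of 4).
Mixing does better — 2×G and 3×P: weight 25 ≤ 25, strength 2·4 + 3·11 = 41.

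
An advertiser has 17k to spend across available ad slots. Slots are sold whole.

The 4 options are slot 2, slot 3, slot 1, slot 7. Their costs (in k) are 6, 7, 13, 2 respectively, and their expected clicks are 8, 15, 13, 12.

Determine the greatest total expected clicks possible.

This is an integer program with binary decision variables.
Allowing fractional choices, the relaxed optimum would be about 37.0, but ad slots are indivisible.
slot 2 + slot 3 + slot 7: cost 6 + 7 + 2 = 15 ≤ 17, expected clicks 8 + 15 + 12 = 35.
slot 3 + slot 7: cost 7 + 2 = 9 ≤ 17, expected clicks 15 + 12 = 27.
slot 1 + slot 7: cost 13 + 2 = 15 ≤ 17, expected clicks 13 + 12 = 25.
Best is slot 2, slot 3, and slot 7 with total expected clicks 35.

35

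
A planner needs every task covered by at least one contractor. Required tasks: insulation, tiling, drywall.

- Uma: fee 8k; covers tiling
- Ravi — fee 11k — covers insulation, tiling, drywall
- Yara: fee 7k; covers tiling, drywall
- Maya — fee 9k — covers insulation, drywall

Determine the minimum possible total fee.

This is an integer covering problem.
The greedy cost-per-new-task heuristic would pick Yara and Maya for 16, but a cheaper cover exists.
Ravi alone covers insulation, tiling, drywall — every task.
Total fee: 11.
No cover costs less than 11.

11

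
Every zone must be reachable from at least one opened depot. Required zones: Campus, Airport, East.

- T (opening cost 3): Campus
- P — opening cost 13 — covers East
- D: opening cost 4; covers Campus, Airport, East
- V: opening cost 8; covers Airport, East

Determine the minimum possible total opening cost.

D alone covers Campus, Airport, East — every zone.
Total opening cost: 4.
No cover costs less than 4.

4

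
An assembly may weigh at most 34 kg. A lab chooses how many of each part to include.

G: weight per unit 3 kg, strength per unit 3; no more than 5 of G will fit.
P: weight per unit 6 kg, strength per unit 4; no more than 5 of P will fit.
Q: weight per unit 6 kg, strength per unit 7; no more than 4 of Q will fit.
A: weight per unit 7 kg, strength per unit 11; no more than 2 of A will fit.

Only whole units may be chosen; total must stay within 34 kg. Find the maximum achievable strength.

43

This is a bounded integer knapsack.
Take 3×Q and 2×A: weight 32 ≤ 34, strength 3·7 + 2·11 = 43.
A has the best ratio (11/7) and is taken to its limit of 2; remaining capacity is filled optimally with the others.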